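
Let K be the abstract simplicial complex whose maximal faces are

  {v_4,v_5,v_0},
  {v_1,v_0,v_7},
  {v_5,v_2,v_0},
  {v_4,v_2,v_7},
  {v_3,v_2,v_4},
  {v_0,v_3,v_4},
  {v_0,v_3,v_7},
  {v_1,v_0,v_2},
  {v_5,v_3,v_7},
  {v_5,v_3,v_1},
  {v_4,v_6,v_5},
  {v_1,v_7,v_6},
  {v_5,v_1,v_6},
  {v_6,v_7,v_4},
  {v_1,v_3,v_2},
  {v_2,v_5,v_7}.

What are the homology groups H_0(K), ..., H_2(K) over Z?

Fix the vertex order v_0 < v_1 < v_2 < v_3 < v_4 < v_5 < v_6 < v_7 and write every simplex with vertices in increasing order. Then dim K = 2 and the simplices of K are:

  0-simplices (8): [v_0], [v_1], [v_2], [v_3], [v_4], [v_5], [v_6], [v_7]
  1-simplices (24): (24 of them)
  2-simplices (16): (16 of them)

Hence C_0 ≅ Z^8, C_1 ≅ Z^24, C_2 ≅ Z^16.

The boundary map ∂_1: C_1 → C_0 maps an edge to its endpoints' difference, ∂[p,q] = q − p.
The resulting 8×24 matrix has rank 7, and its Smith normal form has invariant factors (1,1,1,1,1,1,1).

∂_2: C_2 → C_1 acts by ∂[p,q,r] = [q,r] − [p,r] + [p,q]. For instance
  ∂[v_3,v_5,v_7] = [v_5,v_7] − [v_3,v_7] + [v_3,v_5],
  ∂[v_1,v_5,v_6] = [v_5,v_6] − [v_1,v_6] + [v_1,v_5].
As a 24×16 matrix over Z this has rank 15, with invariant factors (1,1,1,1,1,1,1,1,1,1,1,1,1,1,1).

Reading off H_k = ker ∂_k / im ∂_{k+1}:

  H_0: rank C_0 − rank ∂_1 = 8 − 7 = 1, and the invariant factors of ∂_1 are all 1, so H_0 ≅ Z.
  H_1: rank ker ∂_1 − rank ∂_2 = (24 − 7) − 15 = 2, and the invariant factors of ∂_2 are all 1, so H_1 ≅ Z^2.
  H_2: rank ker ∂_2 − rank ∂_3 = (16 − 15) − 0 = 1, and there is no ∂_3, so H_2 ≅ Z.

As a check, the Euler characteristic is 8 − 24 + 16 = 0, which agrees with 1 − 2 + 1 = 0.

H_0 ≅ Z,  H_1 ≅ Z^2,  H_2 ≅ Z.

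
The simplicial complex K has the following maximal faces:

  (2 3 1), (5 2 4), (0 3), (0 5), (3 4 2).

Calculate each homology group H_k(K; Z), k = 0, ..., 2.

Fix the vertex order 0 < 1 < 2 < 3 < 4 < 5 and write every simplex with vertices in increasing order. Then dim K = 2 and the simplices of K are:

  0-simplices (6): [0], [1], [2], [3], [4], [5]
  1-simplices (9): [0,3], [0,5], [1,2], [1,3], [2,3], [2,4], [2,5], [3,4], [4,5]
  2-simplices (3): [1,2,3], [2,3,4], [2,4,5]

so the chain groups are C_0 ≅ Z^6, C_1 ≅ Z^9, C_2 ≅ Z^3.

The boundary map ∂_1: C_1 → C_0 is given by ∂[p,q] = [q] − [p]. For instance
  ∂[1,2] = [2] − [1].
As a 6×9 matrix over Z this has rank 5, with invariant factors (1,1,1,1,1).

The boundary map ∂_2: C_2 → C_1 sends each 2-simplex [p,q,r] to [q,r] − [p,r] + [p,q]. For instance
  ∂[2,3,4] = [3,4] − [2,4] + [2,3],
  ∂[1,2,3] = [2,3] − [1,3] + [1,2].
As a 9×3 matrix over Z this has rank 3, with invariant factors (1,1,1).

Computing H_k = (kernel of ∂_k) / (image of ∂_{k+1}):

  H_0: rank C_0 − rank ∂_1 = 6 − 5 = 1, and the invariant factors of ∂_1 are all 1, so H_0 ≅ Z.
  H_1: rank ker ∂_1 − rank ∂_2 = (9 − 5) − 3 = 1, and the invariant factors of ∂_2 are all 1, so H_1 ≅ Z.
  H_2: rank ker ∂_2 − rank ∂_3 = (3 − 3) − 0 = 0, and there is no ∂_3, so H_2 ≅ 0.

As a check, the Euler characteristic is 6 − 9 + 3 = 0, which agrees with 1 − 1 + 0 = 0.

H_0 = Z,  H_1 = Z,  H_2 = 0.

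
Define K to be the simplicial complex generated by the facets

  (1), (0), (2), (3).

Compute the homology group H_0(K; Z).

We work with the vertex ordering 0 < 1 < 2 < 3. The simplices of K, each written with vertices in increasing order, are:

  0-simplices (4): [0], [1], [2], [3]

Hence C_0 ≅ Z^4.

From H_k ≅ ker(∂_k) / im(∂_{k+1}) we obtain:

  H_0: rank C_0 − rank ∂_1 = 4 − 0 = 4, and there is no ∂_1, so H_0 = Z^4.

H_0 = Z^4.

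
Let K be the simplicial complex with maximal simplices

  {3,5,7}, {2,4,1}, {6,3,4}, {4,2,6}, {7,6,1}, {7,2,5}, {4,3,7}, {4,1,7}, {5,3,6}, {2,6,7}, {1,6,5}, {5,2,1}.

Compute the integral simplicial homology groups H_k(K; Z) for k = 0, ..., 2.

Fix the vertex order 1 < 2 < 3 < 4 < 5 < 6 < 7 and write every simplex with vertices in increasing order. Then dim K = 2 and the simplices of K are:

  0-simplices (7): [1], [2], [3], [4], [5], [6], [7]
  1-simplices (18): [1,2], [1,4], [1,5], [1,6], [1,7], [2,4], [2,5], [2,6], [2,7], [3,4], [3,5], [3,6], [3,7], [4,6], [4,7], [5,6], [5,7], [6,7]
  2-simplices (12): [1,2,4], [1,2,5], [1,4,7], [1,5,6], [1,6,7], [2,4,6], [2,5,7], [2,6,7], [3,4,6], [3,4,7], [3,5,6], [3,5,7]

Hence C_0 ≅ Z^7, C_1 ≅ Z^18, C_2 ≅ Z^12.

∂_1: C_1 → C_0 is given by ∂[p,q] = [q] − [p]. For instance
  ∂[1,7] = [7] − [1].
As a 7×18 matrix over Z this has rank 6, with invariant factors (1,1,1,1,1,1).

The boundary map ∂_2: C_2 → C_1 sends each 2-simplex [p,q,r] to [q,r] − [p,r] + [p,q]. For instance
  ∂[1,2,4] = [2,4] − [1,4] + [1,2],
  ∂[3,4,7] = [4,7] − [3,7] + [3,4].
As a 18×12 matrix over Z this has rank 12, with invariant factors (1,1,1,1,1,1,1,1,1,1,1,2).

Computing H_k = (kernel of ∂_k) / (image of ∂_{k+1}):

  H_0: rank C_0 − rank ∂_1 = 7 − 6 = 1, and the invariant factors of ∂_1 are all 1, so H_0 = Z.
  H_1: rank ker ∂_1 − rank ∂_2 = (18 − 6) − 12 = 0, and ∂_2 has invariant factor 2 > 1, so H_1 = Z/2Z.
  H_2: rank ker ∂_2 − rank ∂_3 = (12 − 12) − 0 = 0, and there is no ∂_3, so H_2 = 0.

H_0 = Z,  H_1 = Z/2Z,  H_2 = 0.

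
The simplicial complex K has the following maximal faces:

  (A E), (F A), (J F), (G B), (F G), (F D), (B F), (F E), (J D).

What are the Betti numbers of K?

b_0 = 1, b_1 = 3.

K has 7 vertices, 9 edges.
rank ∂_0 = 0, rank ∂_1 = 6 ⇒ b_0 = 7 − 0 − 6 = 1; all invariant factors of ∂_1 are 1 so no torsion. So H_0 ≅ Z.
rank ∂_1 = 6, rank ∂_2 = 0 ⇒ b_1 = 9 − 6 − 0 = 3. So H_1 ≅ Z^3.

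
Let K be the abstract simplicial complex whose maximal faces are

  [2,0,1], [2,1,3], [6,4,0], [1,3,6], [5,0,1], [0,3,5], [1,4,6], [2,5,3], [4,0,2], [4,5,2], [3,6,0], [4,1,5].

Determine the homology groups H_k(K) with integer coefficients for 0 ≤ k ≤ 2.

Order the vertices as 0 < 1 < 2 < 3 < 4 < 5 < 6. Listing each simplex with vertices in this order, K has dimension 2 with simplices:

  0-simplices (7): [0], [1], [2], [3], [4], [5], [6]
  1-simplices (18): [0,1], [0,2], [0,3], [0,4], [0,5], [0,6], [1,2], [1,3], [1,4], [1,5], [1,6], [2,3], [2,4], [2,5], [3,5], [3,6], [4,5], [4,6]
  2-simplices (12): [0,1,2], [0,1,5], [0,2,4], [0,3,5], [0,3,6], [0,4,6], [1,2,3], [1,3,6], [1,4,5], [1,4,6], [2,3,5], [2,4,5]

giving chain groups C_0 ≅ Z^7, C_1 ≅ Z^18, C_2 ≅ Z^12.

∂_1: C_1 → C_0 sends each edge [p,q] (with p < q) to q − p. For instance
  ∂[0,5] = [5] − [0].
The resulting 7×18 matrix has rank 6, and its Smith normal form has invariant factors (1,1,1,1,1,1).

Boundary ∂_2: C_2 → C_1 acts by ∂[p,q,r] = [q,r] − [p,r] + [p,q]. For instance
  ∂[1,4,5] = [4,5] − [1,5] + [1,4],
  ∂[1,4,6] = [4,6] − [1,6] + [1,4].
The 18×12 boundary matrix has rank 12 and Smith normal form diag(1,1,1,1,1,1,1,1,1,1,1,2).

Computing H_k = (kernel of ∂_k) / (image of ∂_{k+1}):

  H_0: rank C_0 − rank ∂_1 = 7 − 6 = 1, and the invariant factors of ∂_1 are all 1, so H_0 ≅ Z.
  H_1: rank ker ∂_1 − rank ∂_2 = (18 − 6) − 12 = 0, and ∂_2 has invariant factor 2 > 1, so H_1 ≅ Z/2.
  H_2: rank ker ∂_2 − rank ∂_3 = (12 − 12) − 0 = 0, and there is no ∂_3, so H_2 ≅ 0.

As a check, the Euler characteristic is 7 − 18 + 12 = 1, which agrees with 1 − 0 + 0 = 1.

H_0 = Z,  H_1 = Z/2,  H_2 = 0.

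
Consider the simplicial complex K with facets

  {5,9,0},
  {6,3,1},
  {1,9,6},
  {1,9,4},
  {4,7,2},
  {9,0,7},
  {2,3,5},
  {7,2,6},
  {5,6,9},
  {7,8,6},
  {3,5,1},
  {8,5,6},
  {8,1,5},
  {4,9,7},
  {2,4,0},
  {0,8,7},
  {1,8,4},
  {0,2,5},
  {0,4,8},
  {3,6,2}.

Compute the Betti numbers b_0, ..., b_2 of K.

Fix the vertex order 0 < 1 < 2 < 3 < 4 < 5 < 6 < 7 < 8 < 9 and write every simplex with vertices in increasing order. Then dim K = 2 and the simplices of K are:

  0-simplices (10): [0], [1], [2], [3], [4], [5], [6], [7], [8], [9]
  1-simplices (30): (30 of them)
  2-simplices (20): (20 of them)

Hence C_0 ≅ Z^10, C_1 ≅ Z^30, C_2 ≅ Z^20.

∂_1: C_1 → C_0 sends each edge [p,q] (with p < q) to q − p. For instance
  ∂[0,4] = [4] − [0].
The resulting 10×30 matrix has rank 9, and its Smith normal form has invariant factors (1,1,1,1,1,1,1,1,1).

The boundary map ∂_2: C_2 → C_1 sends each 2-simplex [p,q,r] to [q,r] − [p,r] + [p,q]. For instance
  ∂[0,2,5] = [2,5] − [0,5] + [0,2],
  ∂[0,2,4] = [2,4] − [0,4] + [0,2].
As a 30×20 matrix over Z this has rank 20, with invariant factors (1,1,1,1,1,1,1,1,1,1,1,1,1,1,1,1,1,1,1,2).

From H_k ≅ ker(∂_k) / im(∂_{k+1}) we obtain:

  H_0: rank C_0 − rank ∂_1 = 10 − 9 = 1, and the invariant factors of ∂_1 are all 1, so H_0 = Z.
  H_1: rank ker ∂_1 − rank ∂_2 = (30 − 9) − 20 = 1, and ∂_2 has invariant factor 2 > 1, so H_1 = Z × Z/2.
  H_2: rank ker ∂_2 − rank ∂_3 = (20 − 20) − 0 = 0, and there is no ∂_3, so H_2 = 0.

(K is a triangulation of the Klein bottle.)

Hence the Betti numbers are b_0 = 1, b_1 = 1, b_2 = 0.

b_0 = 1, b_1 = 1, b_2 = 0.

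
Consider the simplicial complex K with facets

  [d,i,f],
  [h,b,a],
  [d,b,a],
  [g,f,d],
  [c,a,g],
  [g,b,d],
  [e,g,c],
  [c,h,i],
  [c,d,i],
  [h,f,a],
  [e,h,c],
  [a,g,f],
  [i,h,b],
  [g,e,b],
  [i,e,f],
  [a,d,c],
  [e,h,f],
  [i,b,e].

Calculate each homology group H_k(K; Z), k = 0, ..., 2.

We work with the vertex ordering a < b < c < d < e < f < g < h < i. The simplices of K, each written with vertices in increasing order, are:

  0-simplices (9): a, b, c, d, e, f, g, h, i
  1-simplices (27): ab, ac, ad, af, ag, ah, bd, be, bg, bh, bi, cd, ce, cg, ch, ci, df, dg, di, ef, eg, eh, ei, fg, fh, fi, hi
  2-simplices (18): abd, abh, acd, acg, afg, afh, bdg, beg, bei, bhi, cdi, ceg, ceh, chi, dfg, dfi, efh, efi

Hence C_0 ≅ Z^9, C_1 ≅ Z^27, C_2 ≅ Z^18.

∂_1: C_1 → C_0 is given by ∂[p,q] = [q] − [p]. For instance
  ∂fg = g − f.
The 9×27 boundary matrix has rank 8 and Smith normal form diag(1,1,1,1,1,1,1,1).

∂_2: C_2 → C_1 maps a triangle to the signed sum of its edges. For instance
  ∂cdi = di − ci + cd,
  ∂abd = bd − ad + ab.
As a 27×18 matrix over Z this has rank 18, with invariant factors (1,1,1,1,1,1,1,1,1,1,1,1,1,1,1,1,1,2).

Computing H_k = (kernel of ∂_k) / (image of ∂_{k+1}):

  H_0: rank C_0 − rank ∂_1 = 9 − 8 = 1, and the invariant factors of ∂_1 are all 1, so H_0 ≅ Z.
  H_1: rank ker ∂_1 − rank ∂_2 = (27 − 8) − 18 = 1, and ∂_2 has invariant factor 2 > 1, so H_1 ≅ Z × Z/2.
  H_2: rank ker ∂_2 − rank ∂_3 = (18 − 18) − 0 = 0, and there is no ∂_3, so H_2 ≅ 0.

(K is a triangulation of the Klein bottle.)

H_0 ≅ Z,  H_1 ≅ Z × Z/2,  H_2 = 0.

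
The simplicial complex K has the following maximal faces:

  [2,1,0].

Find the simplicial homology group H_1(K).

H_1 ≅ 0.

Take the total order 0 < 1 < 2 on the vertex set. Then K (dimension 2) consists of the simplices:

  0-simplices (3): [0], [1], [2]
  1-simplices (3): [0,1], [0,2], [1,2]
  2-simplices (1): [0,1,2]

giving chain groups C_0 ≅ Z^3, C_1 ≅ Z^3, C_2 ≅ Z^1.

Boundary ∂_1: C_1 → C_0 sends each edge [p,q] (with p < q) to q − p. For instance
  ∂[0,1] = [1] − [0].
The 3×3 boundary matrix has rank 2 and Smith normal form diag(1,1).

The boundary map ∂_2: C_2 → C_1 acts by ∂[p,q,r] = [q,r] − [p,r] + [p,q]. For instance
  ∂[0,1,2] = [1,2] − [0,2] + [0,1].
The resulting 3×1 matrix has rank 1, and its Smith normal form has invariant factors (1).

Reading off H_k = ker ∂_k / im ∂_{k+1}:

  H_1: rank ker ∂_1 − rank ∂_2 = (3 − 2) − 1 = 0, and the invariant factors of ∂_2 are all 1, so H_1 = 0.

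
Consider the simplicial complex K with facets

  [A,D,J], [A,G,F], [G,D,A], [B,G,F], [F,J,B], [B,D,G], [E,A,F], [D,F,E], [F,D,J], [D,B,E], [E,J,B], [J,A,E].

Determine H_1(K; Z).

Order the vertices as A < B < D < E < F < G < J. Listing each simplex with vertices in this order, K has dimension 2 with simplices:

  0-simplices (7): A, B, D, E, F, G, J
  1-simplices (18): AD, AE, AF, AG, AJ, BD, BE, BF, BG, BJ, DE, DF, DG, DJ, EF, EJ, FG, FJ
  2-simplices (12): ADG, ADJ, AEF, AEJ, AFG, BDE, BDG, BEJ, BFG, BFJ, DEF, DFJ

Hence C_0 ≅ Z^7, C_1 ≅ Z^18, C_2 ≅ Z^12.

The boundary map ∂_1: C_1 → C_0 sends each edge [p,q] (with p < q) to q − p. For instance
  ∂AE = E − A.
The 7×18 boundary matrix has rank 6 and Smith normal form diag(1,1,1,1,1,1).

Boundary ∂_2: C_2 → C_1 sends each 2-simplex [p,q,r] to [q,r] − [p,r] + [p,q]. For instance
  ∂BFG = FG − BG + BF,
  ∂BDE = DE − BE + BD.
This gives a 18×12 integer matrix of rank 12; reducing to Smith normal form yields diagonal entries (1,1,1,1,1,1,1,1,1,1,1,2).

Reading off H_k = ker ∂_k / im ∂_{k+1}:

  H_1: rank ker ∂_1 − rank ∂_2 = (18 − 6) − 12 = 0, and ∂_2 has invariant factor 2 > 1, so H_1 = Z_2.

H_1 = Z_2.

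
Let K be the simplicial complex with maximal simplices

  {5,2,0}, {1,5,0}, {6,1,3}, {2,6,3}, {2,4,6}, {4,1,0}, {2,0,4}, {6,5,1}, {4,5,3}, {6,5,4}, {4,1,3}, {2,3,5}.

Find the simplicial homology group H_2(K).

Order the vertices as 0 < 1 < 2 < 3 < 4 < 5 < 6. Listing each simplex with vertices in this order, K has dimension 2 with simplices:

  0-simplices (7): [0], [1], [2], [3], [4], [5], [6]
  1-simplices (18): [0,1], [0,2], [0,4], [0,5], [1,3], [1,4], [1,5], [1,6], [2,3], [2,4], [2,5], [2,6], [3,4], [3,5], [3,6], [4,5], [4,6], [5,6]
  2-simplices (12): [0,1,4], [0,1,5], [0,2,4], [0,2,5], [1,3,4], [1,3,6], [1,5,6], [2,3,5], [2,3,6], [2,4,6], [3,4,5], [4,5,6]

giving chain groups C_0 ≅ Z^7, C_1 ≅ Z^18, C_2 ≅ Z^12.

∂_1: C_1 → C_0 maps an edge to its endpoints' difference, ∂[p,q] = q − p.
As a 7×18 matrix over Z this has rank 6, with invariant factors (1,1,1,1,1,1).

∂_2: C_2 → C_1 maps a triangle to the signed sum of its edges. For instance
  ∂[2,3,5] = [3,5] − [2,5] + [2,3],
  ∂[3,4,5] = [4,5] − [3,5] + [3,4].
As a 18×12 matrix over Z this has rank 12, with invariant factors (1,1,1,1,1,1,1,1,1,1,1,2).

Now H_k = ker ∂_k / im ∂_{k+1}, so:

  H_2: rank ker ∂_2 − rank ∂_3 = (12 − 12) − 0 = 0, and there is no ∂_3, so H_2 = 0.

(K is a triangulation of the real projective plane RP^2.)

H_2 ≅ 0.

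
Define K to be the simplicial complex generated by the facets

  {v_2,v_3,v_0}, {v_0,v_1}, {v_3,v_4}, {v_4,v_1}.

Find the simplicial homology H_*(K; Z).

H_0 = Z,  H_1 = Z,  H_2 = 0.

Fix the vertex order v_0 < v_1 < v_2 < v_3 < v_4 and write every simplex with vertices in increasing order. Then dim K = 2 and the simplices of K are:

  0-simplices (5): [v_0], [v_1], [v_2], [v_3], [v_4]
  1-simplices (6): [v_0,v_1], [v_0,v_2], [v_0,v_3], [v_1,v_4], [v_2,v_3], [v_3,v_4]
  2-simplices (1): [v_0,v_2,v_3]

giving chain groups C_0 ≅ Z^5, C_1 ≅ Z^6, C_2 ≅ Z^1.

Boundary ∂_1: C_1 → C_0 sends each edge [p,q] (with p < q) to q − p. For instance
  ∂[v_0,v_3] = [v_3] − [v_0].
As a 5×6 matrix over Z this has rank 4, with invariant factors (1,1,1,1).

The boundary map ∂_2: C_2 → C_1 sends each 2-simplex [p,q,r] to [q,r] − [p,r] + [p,q]. For instance
  ∂[v_0,v_2,v_3] = [v_2,v_3] − [v_0,v_3] + [v_0,v_2].
The 6×1 boundary matrix has rank 1 and Smith normal form diag(1).

Reading off H_k = ker ∂_k / im ∂_{k+1}:

  H_0: rank C_0 − rank ∂_1 = 5 − 4 = 1, and the invariant factors of ∂_1 are all 1, so H_0 = Z.
  H_1: rank ker ∂_1 − rank ∂_2 = (6 − 4) − 1 = 1, and the invariant factors of ∂_2 are all 1, so H_1 = Z.
  H_2: rank ker ∂_2 − rank ∂_3 = (1 − 1) − 0 = 0, and there is no ∂_3, so H_2 = 0.

As a check, the Euler characteristic is 5 − 6 + 1 = 0, which agrees with 1 − 1 + 0 = 0.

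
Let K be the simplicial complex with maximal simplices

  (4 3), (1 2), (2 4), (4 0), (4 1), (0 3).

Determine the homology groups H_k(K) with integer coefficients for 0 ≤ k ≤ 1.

H_0 ≅ Z,  H_1 ≅ Z^2.

We work with the vertex ordering 0 < 1 < 2 < 3 < 4. The simplices of K, each written with vertices in increasing order, are:

  0-simplices (5): [0], [1], [2], [3], [4]
  1-simplices (6): [0,3], [0,4], [1,2], [1,4], [2,4], [3,4]

so the chain groups are C_0 ≅ Z^5, C_1 ≅ Z^6.

∂_1: C_1 → C_0 sends each edge [p,q] (with p < q) to q − p.
The resulting 5×6 matrix has rank 4, and its Smith normal form has invariant factors (1,1,1,1).

From H_k ≅ ker(∂_k) / im(∂_{k+1}) we obtain:

  H_0: rank C_0 − rank ∂_1 = 5 − 4 = 1, and the invariant factors of ∂_1 are all 1, so H_0 = Z.
  H_1: rank ker ∂_1 − rank ∂_2 = (6 − 4) − 0 = 2, and there is no ∂_2, so H_1 = Z^2.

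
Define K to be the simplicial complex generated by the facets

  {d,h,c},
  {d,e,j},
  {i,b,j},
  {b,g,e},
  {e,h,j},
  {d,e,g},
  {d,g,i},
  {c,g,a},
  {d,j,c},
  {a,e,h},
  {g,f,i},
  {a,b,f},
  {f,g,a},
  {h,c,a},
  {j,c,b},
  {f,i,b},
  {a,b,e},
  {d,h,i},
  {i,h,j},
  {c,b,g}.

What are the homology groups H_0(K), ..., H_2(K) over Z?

H_0 ≅ Z,  H_1 ≅ Z ⊕ Z/2Z,  H_2 = 0.

Take the total order a < b < c < d < e < f < g < h < i < j on the vertex set. Then K (dimension 2) consists of the simplices:

  0-simplices (10): a, b, c, d, e, f, g, h, i, j
  1-simplices (30): ab, ac, ae, af, ag, ah, bc, be, bf, bg, bi, bj, cd, cg, ch, cj, de, dg, dh, di, dj, eg, eh, ej, fg, fi, gi, hi, hj, ij
  2-simplices (20): abe, abf, acg, ach, aeh, afg, bcg, bcj, beg, bfi, bij, cdh, cdj, deg, dej, dgi, dhi, ehj, fgi, hij

so the chain groups are C_0 ≅ Z^10, C_1 ≅ Z^30, C_2 ≅ Z^20.

Boundary ∂_1: C_1 → C_0 sends each edge [p,q] (with p < q) to q − p. For instance
  ∂gi = i − g.
As a 10×30 matrix over Z this has rank 9, with invariant factors (1,1,1,1,1,1,1,1,1).

Boundary ∂_2: C_2 → C_1 maps a triangle to the signed sum of its edges. For instance
  ∂hij = ij − hj + hi,
  ∂acg = cg − ag + ac.
The 30×20 boundary matrix has rank 20 and Smith normal form diag(1,1,1,1,1,1,1,1,1,1,1,1,1,1,1,1,1,1,1,2).

Reading off H_k = ker ∂_k / im ∂_{k+1}:

  H_0: rank C_0 − rank ∂_1 = 10 − 9 = 1, and the invariant factors of ∂_1 are all 1, so H_0 ≅ Z.
  H_1: rank ker ∂_1 − rank ∂_2 = (30 − 9) − 20 = 1, and ∂_2 has invariant factor 2 > 1, so H_1 ≅ Z ⊕ Z/2Z.
  H_2: rank ker ∂_2 − rank ∂_3 = (20 − 20) − 0 = 0, and there is no ∂_3, so H_2 ≅ 0.

As a check, the Euler characteristic is 10 − 30 + 20 = 0, which agrees with 1 − 1 + 0 = 0.
(K is a triangulation of the Klein bottle.)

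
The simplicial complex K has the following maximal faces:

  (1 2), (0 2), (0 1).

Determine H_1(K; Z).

H_1 = Z.

Take the total order 0 < 1 < 2 on the vertex set. Then K (dimension 1) consists of the simplices:

  0-simplices (3): [0], [1], [2]
  1-simplices (3): [0,1], [0,2], [1,2]

Hence C_0 ≅ Z^3, C_1 ≅ Z^3.

∂_1: C_1 → C_0 is given by ∂[p,q] = [q] − [p].
This gives a 3×3 integer matrix of rank 2; reducing to Smith normal form yields diagonal entries (1,1).

Computing H_k = (kernel of ∂_k) / (image of ∂_{k+1}):

  H_1: rank ker ∂_1 − rank ∂_2 = (3 − 2) − 0 = 1, and there is no ∂_2, so H_1 = Z.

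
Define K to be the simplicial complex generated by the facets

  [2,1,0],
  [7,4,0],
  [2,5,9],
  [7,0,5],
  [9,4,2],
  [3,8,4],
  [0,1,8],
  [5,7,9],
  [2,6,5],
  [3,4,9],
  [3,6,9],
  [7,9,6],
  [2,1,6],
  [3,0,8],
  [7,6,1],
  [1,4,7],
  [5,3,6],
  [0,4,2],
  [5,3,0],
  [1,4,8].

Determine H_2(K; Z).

H_2 ≅ 0.

Fix the vertex order 0 < 1 < 2 < 3 < 4 < 5 < 6 < 7 < 8 < 9 and write every simplex with vertices in increasing order. Then dim K = 2 and the simplices of K are:

  0-simplices (10): [0], [1], [2], [3], [4], [5], [6], [7], [8], [9]
  1-simplices (30): (30 of them)
  2-simplices (20): (20 of them)

so the chain groups are C_0 ≅ Z^10, C_1 ≅ Z^30, C_2 ≅ Z^20.

Boundary ∂_1: C_1 → C_0 is given by ∂[p,q] = [q] − [p]. For instance
  ∂[6,7] = [7] − [6].
As a 10×30 matrix over Z this has rank 9, with invariant factors (1,1,1,1,1,1,1,1,1).

The boundary map ∂_2: C_2 → C_1 acts by ∂[p,q,r] = [q,r] − [p,r] + [p,q]. For instance
  ∂[5,7,9] = [7,9] − [5,9] + [5,7],
  ∂[3,4,8] = [4,8] − [3,8] + [3,4].
As a 30×20 matrix over Z this has rank 20, with invariant factors (1,1,1,1,1,1,1,1,1,1,1,1,1,1,1,1,1,1,1,2).

Computing H_k = (kernel of ∂_k) / (image of ∂_{k+1}):

  H_2: rank ker ∂_2 − rank ∂_3 = (20 − 20) − 0 = 0, and there is no ∂_3, so H_2 = 0.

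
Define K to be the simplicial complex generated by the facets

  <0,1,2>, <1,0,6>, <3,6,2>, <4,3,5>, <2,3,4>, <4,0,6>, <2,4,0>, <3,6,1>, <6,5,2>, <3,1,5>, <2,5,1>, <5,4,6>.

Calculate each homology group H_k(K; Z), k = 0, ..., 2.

We work with the vertex ordering 0 < 1 < 2 < 3 < 4 < 5 < 6. The simplices of K, each written with vertices in increasing order, are:

  0-simplices (7): [0], [1], [2], [3], [4], [5], [6]
  1-simplices (18): [0,1], [0,2], [0,4], [0,6], [1,2], [1,3], [1,5], [1,6], [2,3], [2,4], [2,5], [2,6], [3,4], [3,5], [3,6], [4,5], [4,6], [5,6]
  2-simplices (12): [0,1,2], [0,1,6], [0,2,4], [0,4,6], [1,2,5], [1,3,5], [1,3,6], [2,3,4], [2,3,6], [2,5,6], [3,4,5], [4,5,6]

Hence C_0 ≅ Z^7, C_1 ≅ Z^18, C_2 ≅ Z^12.

∂_1: C_1 → C_0 sends each edge [p,q] (with p < q) to q − p. For instance
  ∂[3,6] = [6] − [3].
The 7×18 boundary matrix has rank 6 and Smith normal form diag(1,1,1,1,1,1).

∂_2: C_2 → C_1 maps a triangle to the signed sum of its edges. For instance
  ∂[3,4,5] = [4,5] − [3,5] + [3,4],
  ∂[2,3,6] = [3,6] − [2,6] + [2,3].
This gives a 18×12 integer matrix of rank 12; reducing to Smith normal form yields diagonal entries (1,1,1,1,1,1,1,1,1,1,1,2).

Now H_k = ker ∂_k / im ∂_{k+1}, so:

  H_0: rank C_0 − rank ∂_1 = 7 − 6 = 1, and the invariant factors of ∂_1 are all 1, so H_0 ≅ Z.
  H_1: rank ker ∂_1 − rank ∂_2 = (18 − 6) − 12 = 0, and ∂_2 has invariant factor 2 > 1, so H_1 ≅ Z/2.
  H_2: rank ker ∂_2 − rank ∂_3 = (12 − 12) − 0 = 0, and there is no ∂_3, so H_2 ≅ 0.

H_0 = Z,  H_1 = Z/2,  H_2 = 0.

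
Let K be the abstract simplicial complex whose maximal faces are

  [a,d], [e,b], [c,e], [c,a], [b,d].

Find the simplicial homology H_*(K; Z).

Order the vertices as a < b < c < d < e. Listing each simplex with vertices in this order, K has dimension 1 with simplices:

  0-simplices (5): a, b, c, d, e
  1-simplices (5): ac, ad, bd, be, ce

so the chain groups are C_0 ≅ Z^5, C_1 ≅ Z^5.

∂_1: C_1 → C_0 sends each edge [p,q] (with p < q) to q − p. For instance
  ∂ad = d − a.
The resulting 5×5 matrix has rank 4, and its Smith normal form has invariant factors (1,1,1,1).

Computing H_k = (kernel of ∂_k) / (image of ∂_{k+1}):

  H_0: rank C_0 − rank ∂_1 = 5 − 4 = 1, and the invariant factors of ∂_1 are all 1, so H_0 = Z.
  H_1: rank ker ∂_1 − rank ∂_2 = (5 − 4) − 0 = 1, and there is no ∂_2, so H_1 = Z.

As a check, the Euler characteristic is 5 − 5 = 0, which agrees with 1 − 1 = 0.

H_0 = Z,  H_1 = Z.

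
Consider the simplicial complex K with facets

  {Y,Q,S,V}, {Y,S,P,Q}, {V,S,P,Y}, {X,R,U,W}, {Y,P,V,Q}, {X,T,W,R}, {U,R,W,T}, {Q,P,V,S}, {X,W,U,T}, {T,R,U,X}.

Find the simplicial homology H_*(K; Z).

H_0 = Z^2,  H_1 = 0,  H_2 = 0,  H_3 = Z^2.

Take the total order P < Q < R < S < T < U < V < W < X < Y on the vertex set. Then K (dimension 3) consists of the simplices:

  0-simplices (10): P, Q, R, S, T, U, V, W, X, Y
  1-simplices (20): PQ, PS, PV, PY, QS, QV, QY, RT, RU, RW, RX, SV, SY, TU, TW, TX, UW, UX, VY, WX
  2-simplices (20): PQS, PQV, PQY, PSV, PSY, PVY, QSV, QSY, QVY, RTU, RTW, RTX, RUW, RUX, RWX, SVY, TUW, TUX, TWX, UWX
  3-simplices (10): PQSV, PQSY, PQVY, PSVY, QSVY, RTUW, RTUX, RTWX, RUWX, TUWX

Hence C_0 ≅ Z^10, C_1 ≅ Z^20, C_2 ≅ Z^20, C_3 ≅ Z^10.

The boundary map ∂_1: C_1 → C_0 maps an edge to its endpoints' difference, ∂[p,q] = q − p. For instance
  ∂PY = Y − P.
The resulting 10×20 matrix has rank 8, and its Smith normal form has invariant factors (1,1,1,1,1,1,1,1).

Boundary ∂_2: C_2 → C_1 acts by ∂[p,q,r] = [q,r] − [p,r] + [p,q]. For instance
  ∂RUW = UW − RW + RU,
  ∂QSY = SY − QY + QS.
The resulting 20×20 matrix has rank 12, and its Smith normal form has invariant factors (1,1,1,1,1,1,1,1,1,1,1,1).

∂_3: C_3 → C_2 sends each 3-simplex σ to the alternating sum Σ_i (−1)^i (σ with its i-th vertex removed). For instance
  ∂PQSV = QSV − PSV + PQV − PQS,
  ∂RTUW = TUW − RUW + RTW − RTU.
The resulting 20×10 matrix has rank 8, and its Smith normal form has invariant factors (1,1,1,1,1,1,1,1).

Computing H_k = (kernel of ∂_k) / (image of ∂_{k+1}):

  H_0: rank C_0 − rank ∂_1 = 10 − 8 = 2, and the invariant factors of ∂_1 are all 1, so H_0 = Z^2.
  H_1: rank ker ∂_1 − rank ∂_2 = (20 − 8) − 12 = 0, and the invariant factors of ∂_2 are all 1, so H_1 = 0.
  H_2: rank ker ∂_2 − rank ∂_3 = (20 − 12) − 8 = 0, and the invariant factors of ∂_3 are all 1, so H_2 = 0.
  H_3: rank ker ∂_3 − rank ∂_4 = (10 − 8) − 0 = 2, and there is no ∂_4, so H_3 = Z^2.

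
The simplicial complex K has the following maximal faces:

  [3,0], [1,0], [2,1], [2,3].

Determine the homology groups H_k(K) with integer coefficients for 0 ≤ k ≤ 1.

Fix the vertex order 0 < 1 < 2 < 3 and write every simplex with vertices in increasing order. Then dim K = 1 and the simplices of K are:

  0-simplices (4): [0], [1], [2], [3]
  1-simplices (4): [0,1], [0,3], [1,2], [2,3]

giving chain groups C_0 ≅ Z^4, C_1 ≅ Z^4.

∂_1: C_1 → C_0 is given by ∂[p,q] = [q] − [p].
This gives a 4×4 integer matrix of rank 3; reducing to Smith normal form yields diagonal entries (1,1,1).

Reading off H_k = ker ∂_k / im ∂_{k+1}:

  H_0: rank C_0 − rank ∂_1 = 4 − 3 = 1, and the invariant factors of ∂_1 are all 1, so H_0 ≅ Z.
  H_1: rank ker ∂_1 − rank ∂_2 = (4 − 3) − 0 = 1, and there is no ∂_2, so H_1 ≅ Z.

As a check, the Euler characteristic is 4 − 4 = 0, which agrees with 1 − 1 = 0.

H_0 = Z,  H_1 = Z.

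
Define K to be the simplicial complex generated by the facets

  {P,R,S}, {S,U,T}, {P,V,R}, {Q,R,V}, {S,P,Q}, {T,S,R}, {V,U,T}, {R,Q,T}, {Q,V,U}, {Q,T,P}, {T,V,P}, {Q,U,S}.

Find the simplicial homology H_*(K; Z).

H_0 = Z,  H_1 = Z/2,  H_2 = 0.

We work with the vertex ordering P < Q < R < S < T < U < V. The simplices of K, each written with vertices in increasing order, are:

  0-simplices (7): P, Q, R, S, T, U, V
  1-simplices (18): PQ, PR, PS, PT, PV, QR, QS, QT, QU, QV, RS, RT, RV, ST, SU, TU, TV, UV
  2-simplices (12): PQS, PQT, PRS, PRV, PTV, QRT, QRV, QSU, QUV, RST, STU, TUV

Hence C_0 ≅ Z^7, C_1 ≅ Z^18, C_2 ≅ Z^12.

∂_1: C_1 → C_0 is given by ∂[p,q] = [q] − [p]. For instance
  ∂RV = V − R.
The 7×18 boundary matrix has rank 6 and Smith normal form diag(1,1,1,1,1,1).

The boundary map ∂_2: C_2 → C_1 acts by ∂[p,q,r] = [q,r] − [p,r] + [p,q]. For instance
  ∂RST = ST − RT + RS,
  ∂QRV = RV − QV + QR.
The resulting 18×12 matrix has rank 12, and its Smith normal form has invariant factors (1,1,1,1,1,1,1,1,1,1,1,2).

Reading off H_k = ker ∂_k / im ∂_{k+1}:

  H_0: rank C_0 − rank ∂_1 = 7 − 6 = 1, and the invariant factors of ∂_1 are all 1, so H_0 = Z.
  H_1: rank ker ∂_1 − rank ∂_2 = (18 − 6) − 12 = 0, and ∂_2 has invariant factor 2 > 1, so H_1 = Z/2.
  H_2: rank ker ∂_2 − rank ∂_3 = (12 − 12) − 0 = 0, and there is no ∂_3, so H_2 = 0.

(K is a triangulation of the real projective plane RP^2.)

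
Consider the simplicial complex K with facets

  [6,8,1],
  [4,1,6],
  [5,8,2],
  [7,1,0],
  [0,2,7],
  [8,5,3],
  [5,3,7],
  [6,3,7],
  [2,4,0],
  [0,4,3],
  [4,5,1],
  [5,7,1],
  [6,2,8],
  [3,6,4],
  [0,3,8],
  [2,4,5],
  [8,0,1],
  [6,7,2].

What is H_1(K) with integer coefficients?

K has 9 vertices, 27 edges, 18 triangles.
rank ∂_1 = 8, rank ∂_2 = 17 ⇒ b_1 = 27 − 8 − 17 = 2; all invariant factors of ∂_2 are 1 so no torsion. So H_1 = Z^2.

H_1 ≅ Z^2.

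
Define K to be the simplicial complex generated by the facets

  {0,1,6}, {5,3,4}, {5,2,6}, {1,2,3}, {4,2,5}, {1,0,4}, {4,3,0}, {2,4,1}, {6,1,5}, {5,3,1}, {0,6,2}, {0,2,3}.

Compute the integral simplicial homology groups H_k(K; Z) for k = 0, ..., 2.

We work with the vertex ordering 0 < 1 < 2 < 3 < 4 < 5 < 6. The simplices of K, each written with vertices in increasing order, are:

  0-simplices (7): [0], [1], [2], [3], [4], [5], [6]
  1-simplices (18): [0,1], [0,2], [0,3], [0,4], [0,6], [1,2], [1,3], [1,4], [1,5], [1,6], [2,3], [2,4], [2,5], [2,6], [3,4], [3,5], [4,5], [5,6]
  2-simplices (12): [0,1,4], [0,1,6], [0,2,3], [0,2,6], [0,3,4], [1,2,3], [1,2,4], [1,3,5], [1,5,6], [2,4,5], [2,5,6], [3,4,5]

so the chain groups are C_0 ≅ Z^7, C_1 ≅ Z^18, C_2 ≅ Z^12.

∂_1: C_1 → C_0 maps an edge to its endpoints' difference, ∂[p,q] = q − p.
As a 7×18 matrix over Z this has rank 6, with invariant factors (1,1,1,1,1,1).

∂_2: C_2 → C_1 maps a triangle to the signed sum of its edges. For instance
  ∂[1,5,6] = [5,6] − [1,6] + [1,5],
  ∂[0,2,3] = [2,3] − [0,3] + [0,2].
This gives a 18×12 integer matrix of rank 12; reducing to Smith normal form yields diagonal entries (1,1,1,1,1,1,1,1,1,1,1,2).

From H_k ≅ ker(∂_k) / im(∂_{k+1}) we obtain:

  H_0: rank C_0 − rank ∂_1 = 7 − 6 = 1, and the invariant factors of ∂_1 are all 1, so H_0 ≅ Z.
  H_1: rank ker ∂_1 − rank ∂_2 = (18 − 6) − 12 = 0, and ∂_2 has invariant factor 2 > 1, so H_1 ≅ Z/2Z.
  H_2: rank ker ∂_2 − rank ∂_3 = (12 − 12) − 0 = 0, and there is no ∂_3, so H_2 ≅ 0.

(K is a triangulation of the real projective plane RP^2.)

H_0 ≅ Z,  H_1 ≅ Z/2Z,  H_2 = 0.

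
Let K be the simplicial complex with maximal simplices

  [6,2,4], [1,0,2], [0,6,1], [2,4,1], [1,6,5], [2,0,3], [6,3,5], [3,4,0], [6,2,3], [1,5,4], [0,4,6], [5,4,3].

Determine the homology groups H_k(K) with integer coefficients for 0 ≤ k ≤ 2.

We work with the vertex ordering 0 < 1 < 2 < 3 < 4 < 5 < 6. The simplices of K, each written with vertices in increasing order, are:

  0-simplices (7): [0], [1], [2], [3], [4], [5], [6]
  1-simplices (18): [0,1], [0,2], [0,3], [0,4], [0,6], [1,2], [1,4], [1,5], [1,6], [2,3], [2,4], [2,6], [3,4], [3,5], [3,6], [4,5], [4,6], [5,6]
  2-simplices (12): [0,1,2], [0,1,6], [0,2,3], [0,3,4], [0,4,6], [1,2,4], [1,4,5], [1,5,6], [2,3,6], [2,4,6], [3,4,5], [3,5,6]

so the chain groups are C_0 ≅ Z^7, C_1 ≅ Z^18, C_2 ≅ Z^12.

The boundary map ∂_1: C_1 → C_0 sends each edge [p,q] (with p < q) to q − p.
This gives a 7×18 integer matrix of rank 6; reducing to Smith normal form yields diagonal entries (1,1,1,1,1,1).

∂_2: C_2 → C_1 maps a triangle to the signed sum of its edges. For instance
  ∂[3,4,5] = [4,5] − [3,5] + [3,4],
  ∂[0,3,4] = [3,4] − [0,4] + [0,3].
This gives a 18×12 integer matrix of rank 12; reducing to Smith normal form yields diagonal entries (1,1,1,1,1,1,1,1,1,1,1,2).

Computing H_k = (kernel of ∂_k) / (image of ∂_{k+1}):

  H_0: rank C_0 − rank ∂_1 = 7 − 6 = 1, and the invariant factors of ∂_1 are all 1, so H_0 = Z.
  H_1: rank ker ∂_1 − rank ∂_2 = (18 − 6) − 12 = 0, and ∂_2 has invariant factor 2 > 1, so H_1 = Z_2.
  H_2: rank ker ∂_2 − rank ∂_3 = (12 − 12) − 0 = 0, and there is no ∂_3, so H_2 = 0.

(K is a triangulation of the real projective plane RP^2.)

H_0 ≅ Z,  H_1 ≅ Z_2,  H_2 = 0.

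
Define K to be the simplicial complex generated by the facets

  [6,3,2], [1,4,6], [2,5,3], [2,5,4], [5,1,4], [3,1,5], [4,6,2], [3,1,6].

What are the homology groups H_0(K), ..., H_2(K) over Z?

H_0 = Z,  H_1 = 0,  H_2 = Z.

Take the total order 1 < 2 < 3 < 4 < 5 < 6 on the vertex set. Then K (dimension 2) consists of the simplices:

  0-simplices (6): [1], [2], [3], [4], [5], [6]
  1-simplices (12): [1,3], [1,4], [1,5], [1,6], [2,3], [2,4], [2,5], [2,6], [3,5], [3,6], [4,5], [4,6]
  2-simplices (8): [1,3,5], [1,3,6], [1,4,5], [1,4,6], [2,3,5], [2,3,6], [2,4,5], [2,4,6]

so the chain groups are C_0 ≅ Z^6, C_1 ≅ Z^12, C_2 ≅ Z^8.

∂_1: C_1 → C_0 sends each edge [p,q] (with p < q) to q − p. For instance
  ∂[4,6] = [6] − [4].
This gives a 6×12 integer matrix of rank 5; reducing to Smith normal form yields diagonal entries (1,1,1,1,1).

Boundary ∂_2: C_2 → C_1 sends each 2-simplex [p,q,r] to [q,r] − [p,r] + [p,q]. For instance
  ∂[1,3,6] = [3,6] − [1,6] + [1,3],
  ∂[2,4,6] = [4,6] − [2,6] + [2,4].
As a 12×8 matrix over Z this has rank 7, with invariant factors (1,1,1,1,1,1,1).

Now H_k = ker ∂_k / im ∂_{k+1}, so:

  H_0: rank C_0 − rank ∂_1 = 6 − 5 = 1, and the invariant factors of ∂_1 are all 1, so H_0 ≅ Z.
  H_1: rank ker ∂_1 − rank ∂_2 = (12 − 5) − 7 = 0, and the invariant factors of ∂_2 are all 1, so H_1 ≅ 0.
  H_2: rank ker ∂_2 − rank ∂_3 = (8 − 7) − 0 = 1, and there is no ∂_3, so H_2 ≅ Z.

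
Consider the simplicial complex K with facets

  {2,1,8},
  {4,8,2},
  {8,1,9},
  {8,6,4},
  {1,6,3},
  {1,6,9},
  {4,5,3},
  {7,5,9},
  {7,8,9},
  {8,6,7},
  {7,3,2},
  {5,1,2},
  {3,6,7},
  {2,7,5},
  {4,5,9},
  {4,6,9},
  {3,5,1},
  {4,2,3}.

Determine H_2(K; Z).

H_2 = 0.

Take the total order 1 < 2 < 3 < 4 < 5 < 6 < 7 < 8 < 9 on the vertex set. Then K (dimension 2) consists of the simplices:

  0-simplices (9): [1], [2], [3], [4], [5], [6], [7], [8], [9]
  1-simplices (27): (27 of them)
  2-simplices (18): [1,2,5], [1,2,8], [1,3,5], [1,3,6], [1,6,9], [1,8,9], [2,3,4], [2,3,7], [2,4,8], [2,5,7], [3,4,5], [3,6,7], [4,5,9], [4,6,8], [4,6,9], [5,7,9], [6,7,8], [7,8,9]

Hence C_0 ≅ Z^9, C_1 ≅ Z^27, C_2 ≅ Z^18.

∂_1: C_1 → C_0 sends each edge [p,q] (with p < q) to q − p.
As a 9×27 matrix over Z this has rank 8, with invariant factors (1,1,1,1,1,1,1,1).

∂_2: C_2 → C_1 maps a triangle to the signed sum of its edges. For instance
  ∂[2,4,8] = [4,8] − [2,8] + [2,4],
  ∂[2,5,7] = [5,7] − [2,7] + [2,5].
This gives a 27×18 integer matrix of rank 18; reducing to Smith normal form yields diagonal entries (1,1,1,1,1,1,1,1,1,1,1,1,1,1,1,1,1,2).

Now H_k = ker ∂_k / im ∂_{k+1}, so:

  H_2: rank ker ∂_2 − rank ∂_3 = (18 − 18) − 0 = 0, and there is no ∂_3, so H_2 = 0.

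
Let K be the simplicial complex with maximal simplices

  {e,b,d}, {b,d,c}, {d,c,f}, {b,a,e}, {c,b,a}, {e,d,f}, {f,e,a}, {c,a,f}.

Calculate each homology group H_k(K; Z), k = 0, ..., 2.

H_0 = Z,  H_1 = 0,  H_2 = Z.

Take the total order a < b < c < d < e < f on the vertex set. Then K (dimension 2) consists of the simplices:

  0-simplices (6): a, b, c, d, e, f
  1-simplices (12): ab, ac, ae, af, bc, bd, be, cd, cf, de, df, ef
  2-simplices (8): abc, abe, acf, aef, bcd, bde, cdf, def

giving chain groups C_0 ≅ Z^6, C_1 ≅ Z^12, C_2 ≅ Z^8.

The boundary map ∂_1: C_1 → C_0 is given by ∂[p,q] = [q] − [p].
The resulting 6×12 matrix has rank 5, and its Smith normal form has invariant factors (1,1,1,1,1).

Boundary ∂_2: C_2 → C_1 maps a triangle to the signed sum of its edges. For instance
  ∂aef = ef − af + ae,
  ∂abc = bc − ac + ab.
This gives a 12×8 integer matrix of rank 7; reducing to Smith normal form yields diagonal entries (1,1,1,1,1,1,1).

Computing H_k = (kernel of ∂_k) / (image of ∂_{k+1}):

  H_0: rank C_0 − rank ∂_1 = 6 − 5 = 1, and the invariant factors of ∂_1 are all 1, so H_0 ≅ Z.
  H_1: rank ker ∂_1 − rank ∂_2 = (12 − 5) − 7 = 0, and the invariant factors of ∂_2 are all 1, so H_1 ≅ 0.
  H_2: rank ker ∂_2 − rank ∂_3 = (8 − 7) − 0 = 1, and there is no ∂_3, so H_2 ≅ Z.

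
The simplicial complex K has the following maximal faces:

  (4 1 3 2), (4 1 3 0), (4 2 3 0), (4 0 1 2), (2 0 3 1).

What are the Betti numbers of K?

b_0 = 1, b_1 = 0, b_2 = 0, b_3 = 1.

We work with the vertex ordering 0 < 1 < 2 < 3 < 4. The simplices of K, each written with vertices in increasing order, are:

  0-simplices (5): [0], [1], [2], [3], [4]
  1-simplices (10): [0,1], [0,2], [0,3], [0,4], [1,2], [1,3], [1,4], [2,3], [2,4], [3,4]
  2-simplices (10): [0,1,2], [0,1,3], [0,1,4], [0,2,3], [0,2,4], [0,3,4], [1,2,3], [1,2,4], [1,3,4], [2,3,4]
  3-simplices (5): [0,1,2,3], [0,1,2,4], [0,1,3,4], [0,2,3,4], [1,2,3,4]

so the chain groups are C_0 ≅ Z^5, C_1 ≅ Z^10, C_2 ≅ Z^10, C_3 ≅ Z^5.

Boundary ∂_1: C_1 → C_0 is given by ∂[p,q] = [q] − [p]. For instance
  ∂[2,3] = [3] − [2].
The resulting 5×10 matrix has rank 4, and its Smith normal form has invariant factors (1,1,1,1).

Boundary ∂_2: C_2 → C_1 acts by ∂[p,q,r] = [q,r] − [p,r] + [p,q]. For instance
  ∂[1,3,4] = [3,4] − [1,4] + [1,3],
  ∂[0,1,4] = [1,4] − [0,4] + [0,1].
This gives a 10×10 integer matrix of rank 6; reducing to Smith normal form yields diagonal entries (1,1,1,1,1,1).

Boundary ∂_3: C_3 → C_2 sends each 3-simplex σ to the alternating sum Σ_i (−1)^i (σ with its i-th vertex removed). For instance
  ∂[0,1,2,4] = [1,2,4] − [0,2,4] + [0,1,4] − [0,1,2],
  ∂[0,1,2,3] = [1,2,3] − [0,2,3] + [0,1,3] − [0,1,2].
As a 10×5 matrix over Z this has rank 4, with invariant factors (1,1,1,1).

Reading off H_k = ker ∂_k / im ∂_{k+1}:

  H_0: rank C_0 − rank ∂_1 = 5 − 4 = 1, and the invariant factors of ∂_1 are all 1, so H_0 = Z.
  H_1: rank ker ∂_1 − rank ∂_2 = (10 − 4) − 6 = 0, and the invariant factors of ∂_2 are all 1, so H_1 = 0.
  H_2: rank ker ∂_2 − rank ∂_3 = (10 − 6) − 4 = 0, and the invariant factors of ∂_3 are all 1, so H_2 = 0.
  H_3: rank ker ∂_3 − rank ∂_4 = (5 − 4) − 0 = 1, and there is no ∂_4, so H_3 = Z.

As a check, the Euler characteristic is 5 − 10 + 10 − 5 = 0, which agrees with 1 − 0 + 0 − 1 = 0.
(K is a triangulation of the 3-sphere S^3.)

Hence the Betti numbers are b_0 = 1, b_1 = 0, b_2 = 0, b_3 = 1.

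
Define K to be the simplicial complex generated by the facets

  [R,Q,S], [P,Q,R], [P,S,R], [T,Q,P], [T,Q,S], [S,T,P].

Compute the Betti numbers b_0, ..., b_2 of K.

b_0 = 1, b_1 = 0, b_2 = 1.

Take the total order P < Q < R < S < T on the vertex set. Then K (dimension 2) consists of the simplices:

  0-simplices (5): P, Q, R, S, T
  1-simplices (9): PQ, PR, PS, PT, QR, QS, QT, RS, ST
  2-simplices (6): PQR, PQT, PRS, PST, QRS, QST

giving chain groups C_0 ≅ Z^5, C_1 ≅ Z^9, C_2 ≅ Z^6.

The boundary map ∂_1: C_1 → C_0 is given by ∂[p,q] = [q] − [p]. For instance
  ∂QS = S − Q.
The 5×9 boundary matrix has rank 4 and Smith normal form diag(1,1,1,1).

∂_2: C_2 → C_1 acts by ∂[p,q,r] = [q,r] − [p,r] + [p,q]. For instance
  ∂QST = ST − QT + QS,
  ∂PQR = QR − PR + PQ.
This gives a 9×6 integer matrix of rank 5; reducing to Smith normal form yields diagonal entries (1,1,1,1,1).

Reading off H_k = ker ∂_k / im ∂_{k+1}:

  H_0: rank C_0 − rank ∂_1 = 5 − 4 = 1, and the invariant factors of ∂_1 are all 1, so H_0 ≅ Z.
  H_1: rank ker ∂_1 − rank ∂_2 = (9 − 4) − 5 = 0, and the invariant factors of ∂_2 are all 1, so H_1 ≅ 0.
  H_2: rank ker ∂_2 − rank ∂_3 = (6 − 5) − 0 = 1, and there is no ∂_3, so H_2 ≅ Z.

Hence the Betti numbers are b_0 = 1, b_1 = 0, b_2 = 1.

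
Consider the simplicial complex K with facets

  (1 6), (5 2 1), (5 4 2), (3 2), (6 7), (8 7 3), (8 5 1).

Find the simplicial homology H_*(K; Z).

H_0 ≅ Z,  H_1 ≅ Z^2,  H_2 = 0.

We work with the vertex ordering 1 < 2 < 3 < 4 < 5 < 6 < 7 < 8. The simplices of K, each written with vertices in increasing order, are:

  0-simplices (8): [1], [2], [3], [4], [5], [6], [7], [8]
  1-simplices (13): [1,2], [1,5], [1,6], [1,8], [2,3], [2,4], [2,5], [3,7], [3,8], [4,5], [5,8], [6,7], [7,8]
  2-simplices (4): [1,2,5], [1,5,8], [2,4,5], [3,7,8]

Hence C_0 ≅ Z^8, C_1 ≅ Z^13, C_2 ≅ Z^4.

The boundary map ∂_1: C_1 → C_0 sends each edge [p,q] (with p < q) to q − p.
This gives a 8×13 integer matrix of rank 7; reducing to Smith normal form yields diagonal entries (1,1,1,1,1,1,1).

The boundary map ∂_2: C_2 → C_1 maps a triangle to the signed sum of its edges. For instance
  ∂[1,2,5] = [2,5] − [1,5] + [1,2],
  ∂[3,7,8] = [7,8] − [3,8] + [3,7].
The 13×4 boundary matrix has rank 4 and Smith normal form diag(1,1,1,1).

Reading off H_k = ker ∂_k / im ∂_{k+1}:

  H_0: rank C_0 − rank ∂_1 = 8 − 7 = 1, and the invariant factors of ∂_1 are all 1, so H_0 ≅ Z.
  H_1: rank ker ∂_1 − rank ∂_2 = (13 − 7) − 4 = 2, and the invariant factors of ∂_2 are all 1, so H_1 ≅ Z^2.
  H_2: rank ker ∂_2 − rank ∂_3 = (4 − 4) − 0 = 0, and there is no ∂_3, so H_2 ≅ 0.

As a check, the Euler characteristic is 8 − 13 + 4 = -1, which agrees with 1 − 2 + 0 = -1.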